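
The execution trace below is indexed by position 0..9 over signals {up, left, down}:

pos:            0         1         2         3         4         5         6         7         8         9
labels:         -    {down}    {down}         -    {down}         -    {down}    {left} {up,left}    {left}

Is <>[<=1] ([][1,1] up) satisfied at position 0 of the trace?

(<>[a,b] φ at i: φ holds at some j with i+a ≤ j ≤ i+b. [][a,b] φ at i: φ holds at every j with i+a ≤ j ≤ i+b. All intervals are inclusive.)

Check [][1,1] up at each j in [0,1]:
  j=0: fails at 1
  j=1: fails at 2
No position in the window satisfies it → formula fails.

Does not hold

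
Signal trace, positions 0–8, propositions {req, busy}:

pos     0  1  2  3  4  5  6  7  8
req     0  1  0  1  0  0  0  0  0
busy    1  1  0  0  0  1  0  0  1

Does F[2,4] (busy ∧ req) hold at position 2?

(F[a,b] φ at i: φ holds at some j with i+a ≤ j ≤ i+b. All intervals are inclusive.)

Check (busy ∧ req) at each j in [4,6]:
  j=4: false
  j=5: false
  j=6: false
No position in the window satisfies it → formula fails.

No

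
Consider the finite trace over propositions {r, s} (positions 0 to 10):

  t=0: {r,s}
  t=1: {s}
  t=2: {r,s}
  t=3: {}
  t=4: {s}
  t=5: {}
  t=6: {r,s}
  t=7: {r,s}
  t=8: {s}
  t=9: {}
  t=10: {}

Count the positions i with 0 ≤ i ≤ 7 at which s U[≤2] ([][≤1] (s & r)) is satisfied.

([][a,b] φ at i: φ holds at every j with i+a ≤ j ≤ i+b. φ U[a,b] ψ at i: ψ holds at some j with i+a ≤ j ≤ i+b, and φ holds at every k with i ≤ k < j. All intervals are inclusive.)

1

Evaluate at each i in [0,7]:
  i=0: ✗ (no rhs in [0,2])
  i=1: ✗ (no rhs in [1,3])
  i=2: ✗ (no rhs in [2,4])
  i=3: ✗ (no rhs in [3,5])
  i=4: ✗ (lhs fails at k=5 before rhs at j=6)
  i=5: ✗ (lhs fails at k=5 before rhs at j=6)
  i=6: ✓ (rhs at j=6)
  i=7: ✗ (no rhs in [7,9])
Positions where it holds: {6} → 1.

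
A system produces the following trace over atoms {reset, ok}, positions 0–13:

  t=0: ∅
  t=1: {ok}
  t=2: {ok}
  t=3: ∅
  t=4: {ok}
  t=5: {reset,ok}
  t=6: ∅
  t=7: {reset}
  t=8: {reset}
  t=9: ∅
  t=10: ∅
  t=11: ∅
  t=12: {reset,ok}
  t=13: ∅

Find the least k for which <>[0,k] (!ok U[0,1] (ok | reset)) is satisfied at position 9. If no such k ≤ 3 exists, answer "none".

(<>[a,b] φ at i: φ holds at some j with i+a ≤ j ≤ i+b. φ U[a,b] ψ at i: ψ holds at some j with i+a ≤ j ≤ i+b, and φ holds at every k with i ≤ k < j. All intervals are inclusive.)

2

Scan j = 9,10,… for (!ok U[0,1] (ok | reset)):
  j=9: fails
  j=10: fails
  j=11: holds
First hit at j=11, so smallest k = 11-9 = 2.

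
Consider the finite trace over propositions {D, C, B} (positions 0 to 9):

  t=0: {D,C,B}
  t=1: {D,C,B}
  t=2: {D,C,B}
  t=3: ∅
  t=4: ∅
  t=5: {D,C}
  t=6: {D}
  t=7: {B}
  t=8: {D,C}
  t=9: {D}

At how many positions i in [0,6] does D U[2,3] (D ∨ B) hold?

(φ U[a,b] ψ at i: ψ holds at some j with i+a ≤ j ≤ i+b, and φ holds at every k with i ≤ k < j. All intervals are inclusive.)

Evaluate at each i in [0,6]:
  i=0: ✓ (rhs at j=2; lhs holds on [0,1])
  i=1: ✗ (no rhs in [3,4])
  i=2: ✗ (lhs fails at k=3 before rhs at j=5)
  i=3: ✗ (lhs fails at k=3 before rhs at j=5)
  i=4: ✗ (lhs fails at k=4 before rhs at j=6)
  i=5: ✓ (rhs at j=7; lhs holds on [5,6])
  i=6: ✗ (lhs fails at k=7 before rhs at j=8)
Positions where it holds: {0, 5} → 2.

2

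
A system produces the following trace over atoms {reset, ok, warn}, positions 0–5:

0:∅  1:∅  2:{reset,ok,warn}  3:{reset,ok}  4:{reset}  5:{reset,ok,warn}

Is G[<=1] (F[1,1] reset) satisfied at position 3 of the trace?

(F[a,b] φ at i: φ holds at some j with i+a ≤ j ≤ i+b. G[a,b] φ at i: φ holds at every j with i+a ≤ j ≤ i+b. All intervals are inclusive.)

Yes

Check F[1,1] reset at every j in [3,4]:
  j=3: holds (witness at 4)
  j=4: holds (witness at 5)
All positions satisfy it → formula holds.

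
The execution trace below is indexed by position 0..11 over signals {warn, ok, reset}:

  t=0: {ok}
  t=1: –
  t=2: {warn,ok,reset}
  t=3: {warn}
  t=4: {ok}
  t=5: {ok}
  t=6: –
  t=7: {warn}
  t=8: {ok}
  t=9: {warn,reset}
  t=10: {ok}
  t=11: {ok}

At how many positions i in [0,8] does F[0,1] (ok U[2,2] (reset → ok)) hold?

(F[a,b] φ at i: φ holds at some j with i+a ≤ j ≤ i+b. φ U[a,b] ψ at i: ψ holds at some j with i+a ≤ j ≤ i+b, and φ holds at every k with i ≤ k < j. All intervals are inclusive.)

2

Evaluate at each i in [0,8]:
  i=0: ✗ (none in [0,1])
  i=1: ✗ (none in [1,2])
  i=2: ✗ (none in [2,3])
  i=3: ✓ (witness j=4)
  i=4: ✓ (witness j=4)
  i=5: ✗ (none in [5,6])
  i=6: ✗ (none in [6,7])
  i=7: ✗ (none in [7,8])
  i=8: ✗ (none in [8,9])
Positions where it holds: {3, 4} → 2.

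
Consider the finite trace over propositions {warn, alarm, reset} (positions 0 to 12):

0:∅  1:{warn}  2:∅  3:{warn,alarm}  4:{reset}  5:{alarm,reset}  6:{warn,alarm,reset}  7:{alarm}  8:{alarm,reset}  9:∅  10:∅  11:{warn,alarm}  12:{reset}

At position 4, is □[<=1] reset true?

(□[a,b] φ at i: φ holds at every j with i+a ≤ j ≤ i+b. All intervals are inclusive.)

Check reset at every j in [4,5]:
  j=4: true
  j=5: true
All positions satisfy it → formula holds.

True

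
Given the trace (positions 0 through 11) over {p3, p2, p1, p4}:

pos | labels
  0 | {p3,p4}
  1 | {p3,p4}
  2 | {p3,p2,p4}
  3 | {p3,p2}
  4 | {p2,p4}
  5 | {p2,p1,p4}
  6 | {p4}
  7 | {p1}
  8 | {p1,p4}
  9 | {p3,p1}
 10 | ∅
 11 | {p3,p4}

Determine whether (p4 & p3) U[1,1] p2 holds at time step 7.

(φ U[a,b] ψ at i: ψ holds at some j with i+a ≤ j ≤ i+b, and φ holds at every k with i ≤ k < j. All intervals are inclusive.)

Need some j in [8,8] with p2, and (p4 & p3) at every k in [7,j-1].
  j=8: p2 false.
No j in the window works → until fails.

Does not hold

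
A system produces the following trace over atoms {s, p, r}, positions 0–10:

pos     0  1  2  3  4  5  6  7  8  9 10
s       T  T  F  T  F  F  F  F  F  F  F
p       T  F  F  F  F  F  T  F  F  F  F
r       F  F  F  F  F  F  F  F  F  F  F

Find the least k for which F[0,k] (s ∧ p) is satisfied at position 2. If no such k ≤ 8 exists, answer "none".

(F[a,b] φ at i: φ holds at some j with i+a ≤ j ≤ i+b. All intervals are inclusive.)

none

Scan j = 2,3,… for (s ∧ p):
  j=2: fails
  j=3: fails
  j=4: fails
  j=5: fails
  j=6: fails
  j=7: fails
  j=8: fails
  j=9: fails
  j=10: fails
No j in [2,10] satisfies it → none.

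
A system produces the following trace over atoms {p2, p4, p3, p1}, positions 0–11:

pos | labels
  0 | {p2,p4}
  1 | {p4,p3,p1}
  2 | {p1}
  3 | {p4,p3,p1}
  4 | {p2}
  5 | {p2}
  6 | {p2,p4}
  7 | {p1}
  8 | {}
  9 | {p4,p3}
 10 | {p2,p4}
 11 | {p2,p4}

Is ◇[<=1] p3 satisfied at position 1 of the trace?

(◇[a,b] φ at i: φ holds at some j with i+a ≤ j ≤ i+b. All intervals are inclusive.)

Holds

Check p3 at each j in [1,2]:
  j=1: true
  j=2: false
Found at j=1 → formula holds.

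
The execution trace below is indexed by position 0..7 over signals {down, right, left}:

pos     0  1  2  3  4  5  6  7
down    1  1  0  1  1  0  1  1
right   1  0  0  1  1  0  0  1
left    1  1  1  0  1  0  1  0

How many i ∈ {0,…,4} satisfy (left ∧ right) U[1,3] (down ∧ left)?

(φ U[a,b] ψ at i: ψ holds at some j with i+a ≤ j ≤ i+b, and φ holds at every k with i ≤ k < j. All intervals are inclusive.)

Evaluate at each i in [0,4]:
  i=0: ✓ (rhs at j=1; lhs holds on [0,0])
  i=1: ✗ (lhs fails at k=1 before rhs at j=4)
  i=2: ✗ (lhs fails at k=2 before rhs at j=4)
  i=3: ✗ (lhs fails at k=3 before rhs at j=4)
  i=4: ✗ (lhs fails at k=5 before rhs at j=6)
Positions where it holds: {0} → 1.

1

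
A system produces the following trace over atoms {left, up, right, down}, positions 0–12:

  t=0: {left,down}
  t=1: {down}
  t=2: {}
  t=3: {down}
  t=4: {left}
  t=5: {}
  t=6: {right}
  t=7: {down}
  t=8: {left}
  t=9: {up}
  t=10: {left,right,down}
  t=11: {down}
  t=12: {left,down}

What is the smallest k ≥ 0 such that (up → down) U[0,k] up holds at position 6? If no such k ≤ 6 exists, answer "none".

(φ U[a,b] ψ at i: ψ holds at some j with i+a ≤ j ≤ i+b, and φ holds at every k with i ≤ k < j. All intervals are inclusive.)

Need earliest j ≥ 6 with up, and (up → down) at every k in [6,j-1].
  j=6: rhs fails.
  j=7: rhs fails.
  j=8: rhs fails.
  j=9: rhs holds; lhs holds on [6,8]. k = 3.

3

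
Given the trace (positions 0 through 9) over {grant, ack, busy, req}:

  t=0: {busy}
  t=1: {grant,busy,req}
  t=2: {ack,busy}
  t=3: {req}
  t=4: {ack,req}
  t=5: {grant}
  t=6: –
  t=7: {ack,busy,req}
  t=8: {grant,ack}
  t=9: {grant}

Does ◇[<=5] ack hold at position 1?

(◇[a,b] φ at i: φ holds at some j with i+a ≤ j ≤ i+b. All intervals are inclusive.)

True

Check ack at each j in [1,6]:
  j=1: false
  j=2: true
  j=3: false
  j=4: true
  j=5: false
  j=6: false
Found at j=2 → formula holds.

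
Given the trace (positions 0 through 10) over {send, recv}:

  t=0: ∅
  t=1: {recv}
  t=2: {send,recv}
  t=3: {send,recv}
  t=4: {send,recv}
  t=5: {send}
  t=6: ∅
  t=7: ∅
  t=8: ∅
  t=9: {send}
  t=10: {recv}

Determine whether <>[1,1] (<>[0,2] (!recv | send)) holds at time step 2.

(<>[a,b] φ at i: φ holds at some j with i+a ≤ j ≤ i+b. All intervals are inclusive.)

Check <>[0,2] (!recv | send) at each j in [3,3]:
  j=3: holds (witness at 3)
Found at j=3 → formula holds.

True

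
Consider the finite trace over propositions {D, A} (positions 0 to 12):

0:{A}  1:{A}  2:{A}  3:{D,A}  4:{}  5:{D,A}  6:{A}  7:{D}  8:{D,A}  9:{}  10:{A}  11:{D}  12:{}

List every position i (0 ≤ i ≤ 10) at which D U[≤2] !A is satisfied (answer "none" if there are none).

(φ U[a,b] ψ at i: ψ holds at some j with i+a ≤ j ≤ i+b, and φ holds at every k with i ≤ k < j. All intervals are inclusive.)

3, 4, 7, 8, 9

Evaluate at each i in [0,10]:
  i=0: ✗ (no rhs in [0,2])
  i=1: ✗ (no rhs in [1,3])
  i=2: ✗ (lhs fails at k=2 before rhs at j=4)
  i=3: ✓ (rhs at j=4; lhs holds on [3,3])
  i=4: ✓ (rhs at j=4)
  i=5: ✗ (lhs fails at k=6 before rhs at j=7)
  i=6: ✗ (lhs fails at k=6 before rhs at j=7)
  i=7: ✓ (rhs at j=7)
  i=8: ✓ (rhs at j=9; lhs holds on [8,8])
  i=9: ✓ (rhs at j=9)
  i=10: ✗ (lhs fails at k=10 before rhs at j=11)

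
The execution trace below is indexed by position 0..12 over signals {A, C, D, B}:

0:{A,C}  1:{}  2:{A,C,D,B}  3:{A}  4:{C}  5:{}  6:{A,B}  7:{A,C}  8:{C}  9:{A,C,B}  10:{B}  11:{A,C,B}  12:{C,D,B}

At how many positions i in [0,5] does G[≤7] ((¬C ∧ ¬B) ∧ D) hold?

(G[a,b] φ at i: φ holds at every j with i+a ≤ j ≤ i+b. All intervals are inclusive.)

0

Evaluate at each i in [0,5]:
  i=0: ✗ (fails at j=0)
  i=1: ✗ (fails at j=1)
  i=2: ✗ (fails at j=2)
  i=3: ✗ (fails at j=3)
  i=4: ✗ (fails at j=4)
  i=5: ✗ (fails at j=5)
Positions where it holds: {} → 0.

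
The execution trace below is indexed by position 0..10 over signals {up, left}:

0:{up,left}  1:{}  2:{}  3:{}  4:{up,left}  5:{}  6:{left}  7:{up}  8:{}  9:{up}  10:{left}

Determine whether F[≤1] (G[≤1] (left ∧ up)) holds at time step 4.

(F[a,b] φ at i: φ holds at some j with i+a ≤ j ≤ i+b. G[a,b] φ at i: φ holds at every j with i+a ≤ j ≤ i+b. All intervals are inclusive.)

No

Check G[≤1] (left ∧ up) at each j in [4,5]:
  j=4: fails at 5
  j=5: fails at 5
No position in the window satisfies it → formula fails.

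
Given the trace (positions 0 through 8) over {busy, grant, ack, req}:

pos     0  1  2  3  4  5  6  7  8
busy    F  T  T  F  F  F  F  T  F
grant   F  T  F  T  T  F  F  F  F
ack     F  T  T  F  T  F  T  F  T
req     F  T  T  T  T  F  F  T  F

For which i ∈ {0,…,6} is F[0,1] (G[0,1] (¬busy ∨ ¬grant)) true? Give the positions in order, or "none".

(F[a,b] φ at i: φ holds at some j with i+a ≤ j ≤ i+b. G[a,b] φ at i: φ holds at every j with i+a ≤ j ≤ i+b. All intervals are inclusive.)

1, 2, 3, 4, 5, 6

Evaluate at each i in [0,6]:
  i=0: ✗ (none in [0,1])
  i=1: ✓ (witness j=2)
  i=2: ✓ (witness j=2)
  i=3: ✓ (witness j=3)
  i=4: ✓ (witness j=4)
  i=5: ✓ (witness j=5)
  i=6: ✓ (witness j=6)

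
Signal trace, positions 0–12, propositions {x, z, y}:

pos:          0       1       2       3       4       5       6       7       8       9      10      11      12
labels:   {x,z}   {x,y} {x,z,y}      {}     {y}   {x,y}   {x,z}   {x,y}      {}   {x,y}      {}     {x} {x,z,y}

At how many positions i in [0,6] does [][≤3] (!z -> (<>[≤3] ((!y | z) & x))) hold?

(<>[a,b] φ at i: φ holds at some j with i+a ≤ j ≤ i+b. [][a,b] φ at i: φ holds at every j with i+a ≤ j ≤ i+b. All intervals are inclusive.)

Evaluate at each i in [0,6]:
  i=0: ✓ (all of [0,3])
  i=1: ✓ (all of [1,4])
  i=2: ✓ (all of [2,5])
  i=3: ✓ (all of [3,6])
  i=4: ✗ (fails at j=7)
  i=5: ✗ (fails at j=7)
  i=6: ✗ (fails at j=7)
Positions where it holds: {0, 1, 2, 3} → 4.

4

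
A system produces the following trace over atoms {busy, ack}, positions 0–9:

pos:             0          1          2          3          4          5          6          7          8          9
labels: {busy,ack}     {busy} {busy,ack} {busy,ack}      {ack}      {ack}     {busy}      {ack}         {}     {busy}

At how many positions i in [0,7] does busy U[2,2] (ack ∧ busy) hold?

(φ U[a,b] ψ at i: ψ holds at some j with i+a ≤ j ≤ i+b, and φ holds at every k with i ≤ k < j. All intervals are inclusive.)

Evaluate at each i in [0,7]:
  i=0: ✓ (rhs at j=2; lhs holds on [0,1])
  i=1: ✓ (rhs at j=3; lhs holds on [1,2])
  i=2: ✗ (no rhs in [4,4])
  i=3: ✗ (no rhs in [5,5])
  i=4: ✗ (no rhs in [6,6])
  i=5: ✗ (no rhs in [7,7])
  i=6: ✗ (no rhs in [8,8])
  i=7: ✗ (no rhs in [9,9])
Positions where it holds: {0, 1} → 2.

2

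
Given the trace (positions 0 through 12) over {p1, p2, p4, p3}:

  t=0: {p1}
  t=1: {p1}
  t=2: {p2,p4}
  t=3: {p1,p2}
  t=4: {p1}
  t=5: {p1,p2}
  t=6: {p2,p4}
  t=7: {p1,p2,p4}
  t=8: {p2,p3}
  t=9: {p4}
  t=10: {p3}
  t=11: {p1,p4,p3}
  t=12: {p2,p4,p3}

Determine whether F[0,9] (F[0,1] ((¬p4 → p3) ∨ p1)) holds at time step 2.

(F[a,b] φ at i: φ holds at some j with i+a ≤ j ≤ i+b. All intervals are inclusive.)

Yes

Check F[0,1] ((¬p4 → p3) ∨ p1) at each j in [2,11]:
  j=2: holds (witness at 2)
  j=3: holds (witness at 3)
  j=4: holds (witness at 4)
  j=5: holds (witness at 5)
  j=6: holds (witness at 6)
  j=7: holds (witness at 7)
  j=8: holds (witness at 8)
  j=9: holds (witness at 9)
  j=10: holds (witness at 10)
  j=11: holds (witness at 11)
Found at j=2 → formula holds.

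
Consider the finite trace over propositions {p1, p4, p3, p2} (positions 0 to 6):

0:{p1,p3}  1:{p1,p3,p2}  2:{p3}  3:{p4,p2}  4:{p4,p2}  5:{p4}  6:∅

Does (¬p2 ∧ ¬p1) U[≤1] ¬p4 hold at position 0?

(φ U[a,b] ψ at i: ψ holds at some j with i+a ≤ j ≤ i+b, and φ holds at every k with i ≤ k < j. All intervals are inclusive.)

True

Need some j in [0,1] with ¬p4, and (¬p2 ∧ ¬p1) at every k in [0,j-1].
  j=0: ¬p4 holds; no prefix to check → satisfied.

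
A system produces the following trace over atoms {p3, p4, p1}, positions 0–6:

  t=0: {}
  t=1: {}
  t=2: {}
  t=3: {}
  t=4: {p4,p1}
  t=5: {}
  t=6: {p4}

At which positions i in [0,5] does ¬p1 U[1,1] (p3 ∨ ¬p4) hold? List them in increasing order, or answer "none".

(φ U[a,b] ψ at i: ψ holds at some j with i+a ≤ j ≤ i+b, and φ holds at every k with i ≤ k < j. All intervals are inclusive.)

0, 1, 2

Evaluate at each i in [0,5]:
  i=0: ✓ (rhs at j=1; lhs holds on [0,0])
  i=1: ✓ (rhs at j=2; lhs holds on [1,1])
  i=2: ✓ (rhs at j=3; lhs holds on [2,2])
  i=3: ✗ (no rhs in [4,4])
  i=4: ✗ (lhs fails at k=4 before rhs at j=5)
  i=5: ✗ (no rhs in [6,6])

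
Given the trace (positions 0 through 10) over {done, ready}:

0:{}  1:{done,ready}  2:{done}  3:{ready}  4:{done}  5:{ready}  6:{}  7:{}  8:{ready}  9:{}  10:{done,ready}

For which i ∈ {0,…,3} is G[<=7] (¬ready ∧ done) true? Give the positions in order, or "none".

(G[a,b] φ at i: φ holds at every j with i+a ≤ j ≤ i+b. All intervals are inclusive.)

none

Evaluate at each i in [0,3]:
  i=0: ✗ (fails at j=0)
  i=1: ✗ (fails at j=1)
  i=2: ✗ (fails at j=3)
  i=3: ✗ (fails at j=3)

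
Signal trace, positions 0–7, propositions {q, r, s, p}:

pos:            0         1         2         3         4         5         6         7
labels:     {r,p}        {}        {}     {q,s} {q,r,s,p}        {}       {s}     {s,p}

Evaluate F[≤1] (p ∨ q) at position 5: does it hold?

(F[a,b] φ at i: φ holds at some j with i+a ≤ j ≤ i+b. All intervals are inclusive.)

Check (p ∨ q) at each j in [5,6]:
  j=5: false
  j=6: false
No position in the window satisfies it → formula fails.

Does not hold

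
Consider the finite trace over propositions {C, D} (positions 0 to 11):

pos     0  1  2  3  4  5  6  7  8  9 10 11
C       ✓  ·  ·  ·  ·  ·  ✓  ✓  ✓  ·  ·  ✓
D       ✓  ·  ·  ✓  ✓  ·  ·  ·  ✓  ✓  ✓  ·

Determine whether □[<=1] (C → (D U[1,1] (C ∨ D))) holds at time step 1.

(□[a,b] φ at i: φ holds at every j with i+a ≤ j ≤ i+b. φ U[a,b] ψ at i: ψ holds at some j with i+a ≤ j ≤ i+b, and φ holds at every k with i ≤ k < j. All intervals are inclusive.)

Check (C → (D U[1,1] (C ∨ D))) at every j in [1,2]:
  j=1: antecedent false → ✓
  j=2: antecedent false → ✓
All positions satisfy it → formula holds.

True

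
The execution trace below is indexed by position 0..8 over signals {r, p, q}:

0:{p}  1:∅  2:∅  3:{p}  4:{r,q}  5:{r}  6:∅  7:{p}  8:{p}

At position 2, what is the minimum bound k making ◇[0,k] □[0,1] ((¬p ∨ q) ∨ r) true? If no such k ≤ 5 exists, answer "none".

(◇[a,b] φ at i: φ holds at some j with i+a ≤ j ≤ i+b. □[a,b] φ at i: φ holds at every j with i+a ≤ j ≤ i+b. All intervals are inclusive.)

Scan j = 2,3,… for □[0,1] ((¬p ∨ q) ∨ r):
  j=2: fails
  j=3: fails
  j=4: holds
First hit at j=4, so smallest k = 4-2 = 2.

2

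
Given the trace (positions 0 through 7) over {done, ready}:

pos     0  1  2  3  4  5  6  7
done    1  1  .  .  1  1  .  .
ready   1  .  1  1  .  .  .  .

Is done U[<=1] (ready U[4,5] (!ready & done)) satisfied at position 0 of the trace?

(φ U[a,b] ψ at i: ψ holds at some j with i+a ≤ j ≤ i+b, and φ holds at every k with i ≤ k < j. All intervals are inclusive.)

No

Need some j in [0,1] with (ready U[4,5] (!ready & done)), and done at every k in [0,j-1].
  j=0: (ready U[4,5] (!ready & done)) — fails.
  j=1: (ready U[4,5] (!ready & done)) — fails.
No j in the window works → until fails.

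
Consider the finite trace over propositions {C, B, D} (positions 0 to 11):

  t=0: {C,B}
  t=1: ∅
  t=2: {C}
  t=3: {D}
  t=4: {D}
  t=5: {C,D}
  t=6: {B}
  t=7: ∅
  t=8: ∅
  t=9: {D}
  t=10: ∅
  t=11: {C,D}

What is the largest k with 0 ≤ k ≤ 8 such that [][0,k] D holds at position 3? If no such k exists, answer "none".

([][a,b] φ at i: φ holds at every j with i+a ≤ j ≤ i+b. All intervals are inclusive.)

2

D must hold from j=3 onward; find where it first fails.
  j=3: holds
  j=4: holds
  j=5: holds
  j=6: fails
Holds on [3,5], so largest k = 2.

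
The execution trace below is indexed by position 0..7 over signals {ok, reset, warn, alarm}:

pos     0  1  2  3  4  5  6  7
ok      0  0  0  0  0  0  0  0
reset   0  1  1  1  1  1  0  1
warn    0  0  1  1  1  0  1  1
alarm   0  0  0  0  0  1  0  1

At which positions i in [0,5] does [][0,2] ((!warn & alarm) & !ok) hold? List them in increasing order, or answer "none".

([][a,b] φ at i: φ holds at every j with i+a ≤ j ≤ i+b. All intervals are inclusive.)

none

Evaluate at each i in [0,5]:
  i=0: ✗ (fails at j=0)
  i=1: ✗ (fails at j=1)
  i=2: ✗ (fails at j=2)
  i=3: ✗ (fails at j=3)
  i=4: ✗ (fails at j=4)
  i=5: ✗ (fails at j=6)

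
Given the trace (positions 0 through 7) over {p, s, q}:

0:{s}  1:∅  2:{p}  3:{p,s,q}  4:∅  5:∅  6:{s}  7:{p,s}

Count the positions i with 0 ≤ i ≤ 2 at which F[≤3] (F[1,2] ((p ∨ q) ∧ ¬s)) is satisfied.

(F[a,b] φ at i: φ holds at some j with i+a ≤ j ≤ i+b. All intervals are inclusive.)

2

Evaluate at each i in [0,2]:
  i=0: ✓ (witness j=0)
  i=1: ✓ (witness j=1)
  i=2: ✗ (none in [2,5])
Positions where it holds: {0, 1} → 2.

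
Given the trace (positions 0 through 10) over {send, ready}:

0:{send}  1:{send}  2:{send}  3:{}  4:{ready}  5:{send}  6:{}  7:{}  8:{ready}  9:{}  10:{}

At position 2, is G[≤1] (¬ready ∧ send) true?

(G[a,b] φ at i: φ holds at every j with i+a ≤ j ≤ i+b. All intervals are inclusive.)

Does not hold

Check (¬ready ∧ send) at every j in [2,3]:
  j=2: true
  j=3: false
Fails at j=3 → formula fails.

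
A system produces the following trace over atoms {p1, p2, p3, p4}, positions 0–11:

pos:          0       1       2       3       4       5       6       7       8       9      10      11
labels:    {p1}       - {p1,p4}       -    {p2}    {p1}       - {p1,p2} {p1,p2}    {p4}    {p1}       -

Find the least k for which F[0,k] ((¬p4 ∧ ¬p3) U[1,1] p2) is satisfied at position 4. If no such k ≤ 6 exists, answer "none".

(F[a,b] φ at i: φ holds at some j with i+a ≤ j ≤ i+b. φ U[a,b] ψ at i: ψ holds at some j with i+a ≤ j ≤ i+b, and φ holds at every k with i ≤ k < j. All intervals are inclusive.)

Scan j = 4,5,… for ((¬p4 ∧ ¬p3) U[1,1] p2):
  j=4: fails
  j=5: fails
  j=6: holds
First hit at j=6, so smallest k = 6-4 = 2.

2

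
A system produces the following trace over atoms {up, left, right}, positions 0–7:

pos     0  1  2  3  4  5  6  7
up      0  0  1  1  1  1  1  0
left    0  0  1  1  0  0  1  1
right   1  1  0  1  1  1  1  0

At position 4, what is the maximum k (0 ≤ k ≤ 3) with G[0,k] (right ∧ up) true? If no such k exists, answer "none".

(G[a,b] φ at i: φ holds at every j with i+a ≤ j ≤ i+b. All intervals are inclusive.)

(right ∧ up) must hold from j=4 onward; find where it first fails.
  j=4: holds
  j=5: holds
  j=6: holds
  j=7: fails
Holds on [4,6], so largest k = 2.

2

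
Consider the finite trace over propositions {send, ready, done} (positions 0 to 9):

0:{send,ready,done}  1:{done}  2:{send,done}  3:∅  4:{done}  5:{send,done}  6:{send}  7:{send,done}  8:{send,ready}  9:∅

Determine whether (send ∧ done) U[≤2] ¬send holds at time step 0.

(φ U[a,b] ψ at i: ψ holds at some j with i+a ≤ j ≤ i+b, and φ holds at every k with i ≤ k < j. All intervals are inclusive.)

Need some j in [0,2] with ¬send, and (send ∧ done) at every k in [0,j-1].
  j=0: ¬send false.
  j=1: ¬send holds; (send ∧ done) holds at every k in [0,0] → satisfied.

Holds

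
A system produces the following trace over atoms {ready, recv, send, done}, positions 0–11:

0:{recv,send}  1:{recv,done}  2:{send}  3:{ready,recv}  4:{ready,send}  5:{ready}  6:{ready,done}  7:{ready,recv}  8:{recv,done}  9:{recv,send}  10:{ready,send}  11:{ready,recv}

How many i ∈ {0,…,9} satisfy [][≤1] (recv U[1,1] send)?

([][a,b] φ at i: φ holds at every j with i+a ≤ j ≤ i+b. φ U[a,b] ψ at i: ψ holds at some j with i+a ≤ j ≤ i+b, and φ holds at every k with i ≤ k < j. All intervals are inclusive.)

Evaluate at each i in [0,9]:
  i=0: ✗ (fails at j=0)
  i=1: ✗ (fails at j=2)
  i=2: ✗ (fails at j=2)
  i=3: ✗ (fails at j=4)
  i=4: ✗ (fails at j=4)
  i=5: ✗ (fails at j=5)
  i=6: ✗ (fails at j=6)
  i=7: ✗ (fails at j=7)
  i=8: ✓ (all of [8,9])
  i=9: ✗ (fails at j=10)
Positions where it holds: {8} → 1.

1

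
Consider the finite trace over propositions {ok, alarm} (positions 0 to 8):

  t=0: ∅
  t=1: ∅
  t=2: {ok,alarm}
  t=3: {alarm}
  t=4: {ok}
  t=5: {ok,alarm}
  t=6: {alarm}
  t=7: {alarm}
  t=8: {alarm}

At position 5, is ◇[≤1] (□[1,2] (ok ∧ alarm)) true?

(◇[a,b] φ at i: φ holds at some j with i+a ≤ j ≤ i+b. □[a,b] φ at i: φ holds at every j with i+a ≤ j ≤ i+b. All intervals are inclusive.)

Does not hold

Check □[1,2] (ok ∧ alarm) at each j in [5,6]:
  j=5: fails at 6
  j=6: fails at 7
No position in the window satisfies it → formula fails.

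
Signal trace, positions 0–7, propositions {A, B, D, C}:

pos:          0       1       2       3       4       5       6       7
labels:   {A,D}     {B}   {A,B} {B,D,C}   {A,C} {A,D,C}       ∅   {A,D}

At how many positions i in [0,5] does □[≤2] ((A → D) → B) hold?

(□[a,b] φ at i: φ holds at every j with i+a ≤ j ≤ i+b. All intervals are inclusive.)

2

Evaluate at each i in [0,5]:
  i=0: ✗ (fails at j=0)
  i=1: ✓ (all of [1,3])
  i=2: ✓ (all of [2,4])
  i=3: ✗ (fails at j=5)
  i=4: ✗ (fails at j=5)
  i=5: ✗ (fails at j=5)
Positions where it holds: {1, 2} → 2.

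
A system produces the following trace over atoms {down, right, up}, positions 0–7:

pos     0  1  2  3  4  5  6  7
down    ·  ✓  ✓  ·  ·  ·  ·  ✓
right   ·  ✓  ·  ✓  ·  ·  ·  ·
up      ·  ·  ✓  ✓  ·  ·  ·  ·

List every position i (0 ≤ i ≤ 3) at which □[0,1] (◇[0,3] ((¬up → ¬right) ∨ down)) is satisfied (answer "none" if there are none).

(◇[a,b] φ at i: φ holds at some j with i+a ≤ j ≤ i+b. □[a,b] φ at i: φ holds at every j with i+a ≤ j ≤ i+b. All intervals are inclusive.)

0, 1, 2, 3

Evaluate at each i in [0,3]:
  i=0: ✓ (all of [0,1])
  i=1: ✓ (all of [1,2])
  i=2: ✓ (all of [2,3])
  i=3: ✓ (all of [3,4])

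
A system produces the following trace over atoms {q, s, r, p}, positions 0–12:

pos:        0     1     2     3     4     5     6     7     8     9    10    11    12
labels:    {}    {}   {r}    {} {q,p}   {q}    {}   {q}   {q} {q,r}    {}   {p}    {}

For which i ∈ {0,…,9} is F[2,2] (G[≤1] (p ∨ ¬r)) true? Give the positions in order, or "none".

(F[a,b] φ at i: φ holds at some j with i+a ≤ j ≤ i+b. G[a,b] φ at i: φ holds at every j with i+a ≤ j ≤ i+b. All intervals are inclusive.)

1, 2, 3, 4, 5, 8, 9

Evaluate at each i in [0,9]:
  i=0: ✗ (none in [2,2])
  i=1: ✓ (witness j=3)
  i=2: ✓ (witness j=4)
  i=3: ✓ (witness j=5)
  i=4: ✓ (witness j=6)
  i=5: ✓ (witness j=7)
  i=6: ✗ (none in [8,8])
  i=7: ✗ (none in [9,9])
  i=8: ✓ (witness j=10)
  i=9: ✓ (witness j=11)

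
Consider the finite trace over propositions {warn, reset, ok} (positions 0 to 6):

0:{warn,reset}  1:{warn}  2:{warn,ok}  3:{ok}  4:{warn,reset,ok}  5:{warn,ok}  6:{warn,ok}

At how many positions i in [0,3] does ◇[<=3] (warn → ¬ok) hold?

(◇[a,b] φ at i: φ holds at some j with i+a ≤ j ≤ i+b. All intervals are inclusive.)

4

Evaluate at each i in [0,3]:
  i=0: ✓ (witness j=0)
  i=1: ✓ (witness j=1)
  i=2: ✓ (witness j=3)
  i=3: ✓ (witness j=3)
Positions where it holds: {0, 1, 2, 3} → 4.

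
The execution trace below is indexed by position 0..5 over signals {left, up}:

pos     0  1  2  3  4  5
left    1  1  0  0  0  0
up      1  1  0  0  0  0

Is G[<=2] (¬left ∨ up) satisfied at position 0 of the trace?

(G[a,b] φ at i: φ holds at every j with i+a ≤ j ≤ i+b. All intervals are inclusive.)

Check (¬left ∨ up) at every j in [0,2]:
  j=0: true
  j=1: true
  j=2: true
All positions satisfy it → formula holds.

True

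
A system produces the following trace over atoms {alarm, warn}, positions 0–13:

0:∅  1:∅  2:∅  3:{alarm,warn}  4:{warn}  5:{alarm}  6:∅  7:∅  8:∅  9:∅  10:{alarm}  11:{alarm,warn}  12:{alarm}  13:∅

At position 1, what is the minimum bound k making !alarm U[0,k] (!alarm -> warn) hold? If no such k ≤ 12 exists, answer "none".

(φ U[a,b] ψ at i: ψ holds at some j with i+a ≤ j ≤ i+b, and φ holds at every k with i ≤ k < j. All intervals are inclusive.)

Need earliest j ≥ 1 with (!alarm -> warn), and !alarm at every k in [1,j-1].
  j=1: rhs fails.
  j=2: rhs fails.
  j=3: rhs holds; lhs holds on [1,2]. k = 2.

2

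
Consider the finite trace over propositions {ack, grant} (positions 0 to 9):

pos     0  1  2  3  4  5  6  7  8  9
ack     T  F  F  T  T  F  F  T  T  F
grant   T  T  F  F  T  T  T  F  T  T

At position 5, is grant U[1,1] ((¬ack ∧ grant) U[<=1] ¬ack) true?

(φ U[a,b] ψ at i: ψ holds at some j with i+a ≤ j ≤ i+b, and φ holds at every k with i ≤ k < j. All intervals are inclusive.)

Holds

Need some j in [6,6] with ((¬ack ∧ grant) U[<=1] ¬ack), and grant at every k in [5,j-1].
  j=6: ((¬ack ∧ grant) U[<=1] ¬ack) holds; grant holds at every k in [5,5] → satisfied.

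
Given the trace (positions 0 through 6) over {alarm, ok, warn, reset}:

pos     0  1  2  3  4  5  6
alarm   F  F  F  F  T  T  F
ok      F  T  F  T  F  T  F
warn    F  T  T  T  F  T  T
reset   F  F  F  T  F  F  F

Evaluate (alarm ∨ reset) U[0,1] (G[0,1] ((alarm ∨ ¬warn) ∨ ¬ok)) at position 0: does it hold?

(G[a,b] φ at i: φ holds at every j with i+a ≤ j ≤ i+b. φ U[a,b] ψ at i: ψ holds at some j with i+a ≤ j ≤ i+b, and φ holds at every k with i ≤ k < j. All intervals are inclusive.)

Need some j in [0,1] with G[0,1] ((alarm ∨ ¬warn) ∨ ¬ok), and (alarm ∨ reset) at every k in [0,j-1].
  j=0: G[0,1] ((alarm ∨ ¬warn) ∨ ¬ok) — fails at 1.
  j=1: G[0,1] ((alarm ∨ ¬warn) ∨ ¬ok) — fails at 1.
No j in the window works → until fails.

No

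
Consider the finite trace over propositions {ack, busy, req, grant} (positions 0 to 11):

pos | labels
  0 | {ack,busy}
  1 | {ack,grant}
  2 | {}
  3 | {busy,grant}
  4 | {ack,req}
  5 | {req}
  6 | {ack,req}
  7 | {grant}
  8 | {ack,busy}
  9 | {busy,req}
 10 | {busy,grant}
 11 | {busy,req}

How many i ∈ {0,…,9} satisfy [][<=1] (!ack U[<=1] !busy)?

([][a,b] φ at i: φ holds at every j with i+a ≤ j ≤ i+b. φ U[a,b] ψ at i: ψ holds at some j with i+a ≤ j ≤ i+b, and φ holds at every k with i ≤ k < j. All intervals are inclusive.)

6

Evaluate at each i in [0,9]:
  i=0: ✗ (fails at j=0)
  i=1: ✓ (all of [1,2])
  i=2: ✓ (all of [2,3])
  i=3: ✓ (all of [3,4])
  i=4: ✓ (all of [4,5])
  i=5: ✓ (all of [5,6])
  i=6: ✓ (all of [6,7])
  i=7: ✗ (fails at j=8)
  i=8: ✗ (fails at j=8)
  i=9: ✗ (fails at j=9)
Positions where it holds: {1, 2, 3, 4, 5, 6} → 6.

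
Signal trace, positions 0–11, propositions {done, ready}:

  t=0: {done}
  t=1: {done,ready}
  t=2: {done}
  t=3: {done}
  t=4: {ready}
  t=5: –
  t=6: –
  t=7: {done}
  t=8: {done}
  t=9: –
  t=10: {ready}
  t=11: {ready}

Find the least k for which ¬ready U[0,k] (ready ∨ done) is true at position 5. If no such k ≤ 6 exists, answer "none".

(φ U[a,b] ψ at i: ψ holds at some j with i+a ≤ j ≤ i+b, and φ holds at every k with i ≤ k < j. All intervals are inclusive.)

Need earliest j ≥ 5 with (ready ∨ done), and ¬ready at every k in [5,j-1].
  j=5: rhs fails.
  j=6: rhs fails.
  j=7: rhs holds; lhs holds on [5,6]. k = 2.

2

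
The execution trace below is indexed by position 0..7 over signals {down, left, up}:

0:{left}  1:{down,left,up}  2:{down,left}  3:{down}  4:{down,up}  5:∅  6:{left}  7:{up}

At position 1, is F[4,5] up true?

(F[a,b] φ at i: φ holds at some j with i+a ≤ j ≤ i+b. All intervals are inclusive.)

Check up at each j in [5,6]:
  j=5: false
  j=6: false
No position in the window satisfies it → formula fails.

False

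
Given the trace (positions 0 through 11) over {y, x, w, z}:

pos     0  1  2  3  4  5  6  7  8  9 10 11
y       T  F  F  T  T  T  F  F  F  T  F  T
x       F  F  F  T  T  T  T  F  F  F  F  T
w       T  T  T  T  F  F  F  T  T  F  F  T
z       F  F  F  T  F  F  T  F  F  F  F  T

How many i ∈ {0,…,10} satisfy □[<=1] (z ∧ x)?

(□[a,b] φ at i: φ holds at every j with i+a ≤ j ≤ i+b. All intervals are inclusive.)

0

Evaluate at each i in [0,10]:
  i=0: ✗ (fails at j=0)
  i=1: ✗ (fails at j=1)
  i=2: ✗ (fails at j=2)
  i=3: ✗ (fails at j=4)
  i=4: ✗ (fails at j=4)
  i=5: ✗ (fails at j=5)
  i=6: ✗ (fails at j=7)
  i=7: ✗ (fails at j=7)
  i=8: ✗ (fails at j=8)
  i=9: ✗ (fails at j=9)
  i=10: ✗ (fails at j=10)
Positions where it holds: {} → 0.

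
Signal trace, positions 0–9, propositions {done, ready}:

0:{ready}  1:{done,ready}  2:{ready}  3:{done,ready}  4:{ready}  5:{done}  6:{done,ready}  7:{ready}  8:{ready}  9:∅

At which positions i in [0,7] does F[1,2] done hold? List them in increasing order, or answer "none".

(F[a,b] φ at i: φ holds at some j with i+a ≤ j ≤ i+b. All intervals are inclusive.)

0, 1, 2, 3, 4, 5

Evaluate at each i in [0,7]:
  i=0: ✓ (witness j=1)
  i=1: ✓ (witness j=3)
  i=2: ✓ (witness j=3)
  i=3: ✓ (witness j=5)
  i=4: ✓ (witness j=5)
  i=5: ✓ (witness j=6)
  i=6: ✗ (none in [7,8])
  i=7: ✗ (none in [8,9])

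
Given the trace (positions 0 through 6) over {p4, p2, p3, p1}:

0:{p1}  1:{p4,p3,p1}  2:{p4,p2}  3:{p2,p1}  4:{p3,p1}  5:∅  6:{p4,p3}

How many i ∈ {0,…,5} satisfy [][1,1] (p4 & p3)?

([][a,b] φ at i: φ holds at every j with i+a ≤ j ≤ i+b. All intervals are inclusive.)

Evaluate at each i in [0,5]:
  i=0: ✓ (all of [1,1])
  i=1: ✗ (fails at j=2)
  i=2: ✗ (fails at j=3)
  i=3: ✗ (fails at j=4)
  i=4: ✗ (fails at j=5)
  i=5: ✓ (all of [6,6])
Positions where it holds: {0, 5} → 2.

2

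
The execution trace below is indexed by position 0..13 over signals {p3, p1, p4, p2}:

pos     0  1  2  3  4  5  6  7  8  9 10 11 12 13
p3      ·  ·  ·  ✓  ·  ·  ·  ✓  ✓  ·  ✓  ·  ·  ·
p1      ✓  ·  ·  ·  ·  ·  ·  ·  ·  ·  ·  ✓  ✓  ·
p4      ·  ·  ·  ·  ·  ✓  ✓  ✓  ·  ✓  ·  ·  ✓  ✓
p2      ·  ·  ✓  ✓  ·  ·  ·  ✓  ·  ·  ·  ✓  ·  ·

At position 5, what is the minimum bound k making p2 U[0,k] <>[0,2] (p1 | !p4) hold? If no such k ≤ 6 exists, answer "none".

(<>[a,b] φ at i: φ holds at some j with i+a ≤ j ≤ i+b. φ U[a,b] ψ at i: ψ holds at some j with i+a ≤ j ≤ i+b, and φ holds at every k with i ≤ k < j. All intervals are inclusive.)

none

Need earliest j ≥ 5 with <>[0,2] (p1 | !p4), and p2 at every k in [5,j-1].
  j=5: rhs fails.
  j=6: rhs holds but lhs fails at k=5.
  j=7: rhs holds but lhs fails at k=5.
  j=8: rhs holds but lhs fails at k=5.
  j=9: rhs holds but lhs fails at k=5.
  j=10: rhs holds but lhs fails at k=5.
  j=11: rhs holds but lhs fails at k=5.
No witness within the range → none.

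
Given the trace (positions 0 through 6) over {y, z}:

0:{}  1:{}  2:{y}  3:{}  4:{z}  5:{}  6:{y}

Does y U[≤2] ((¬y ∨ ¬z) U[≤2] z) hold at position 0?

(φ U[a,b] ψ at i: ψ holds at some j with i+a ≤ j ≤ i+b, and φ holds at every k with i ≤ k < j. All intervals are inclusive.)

Need some j in [0,2] with ((¬y ∨ ¬z) U[≤2] z), and y at every k in [0,j-1].
  j=0: ((¬y ∨ ¬z) U[≤2] z) — fails.
  j=1: ((¬y ∨ ¬z) U[≤2] z) — fails.
  j=2: ((¬y ∨ ¬z) U[≤2] z) holds, but y fails at k=0 → not this j.
No j in the window works → until fails.

No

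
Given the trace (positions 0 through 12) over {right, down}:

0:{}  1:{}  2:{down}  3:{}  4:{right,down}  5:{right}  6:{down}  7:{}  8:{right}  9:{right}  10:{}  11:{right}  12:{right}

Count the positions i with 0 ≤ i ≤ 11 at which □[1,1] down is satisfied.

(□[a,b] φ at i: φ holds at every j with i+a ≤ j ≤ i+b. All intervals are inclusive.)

Evaluate at each i in [0,11]:
  i=0: ✗ (fails at j=1)
  i=1: ✓ (all of [2,2])
  i=2: ✗ (fails at j=3)
  i=3: ✓ (all of [4,4])
  i=4: ✗ (fails at j=5)
  i=5: ✓ (all of [6,6])
  i=6: ✗ (fails at j=7)
  i=7: ✗ (fails at j=8)
  i=8: ✗ (fails at j=9)
  i=9: ✗ (fails at j=10)
  i=10: ✗ (fails at j=11)
  i=11: ✗ (fails at j=12)
Positions where it holds: {1, 3, 5} → 3.

3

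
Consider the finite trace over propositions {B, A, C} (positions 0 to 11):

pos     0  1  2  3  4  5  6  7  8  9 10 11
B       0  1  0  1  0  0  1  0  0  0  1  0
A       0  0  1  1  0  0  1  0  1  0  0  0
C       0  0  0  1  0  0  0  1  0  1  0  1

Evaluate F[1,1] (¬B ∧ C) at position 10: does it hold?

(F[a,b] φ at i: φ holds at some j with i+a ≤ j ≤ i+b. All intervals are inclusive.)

Check (¬B ∧ C) at each j in [11,11]:
  j=11: true
Found at j=11 → formula holds.

Holds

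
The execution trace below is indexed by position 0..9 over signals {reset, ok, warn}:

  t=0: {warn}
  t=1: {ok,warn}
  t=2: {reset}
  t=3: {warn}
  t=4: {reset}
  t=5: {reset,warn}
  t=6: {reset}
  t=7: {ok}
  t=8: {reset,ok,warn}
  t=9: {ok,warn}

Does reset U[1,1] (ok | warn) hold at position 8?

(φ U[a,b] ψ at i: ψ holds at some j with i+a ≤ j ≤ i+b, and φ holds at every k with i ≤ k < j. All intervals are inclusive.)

Holds

Need some j in [9,9] with (ok | warn), and reset at every k in [8,j-1].
  j=9: (ok | warn) holds; reset holds at every k in [8,8] → satisfied.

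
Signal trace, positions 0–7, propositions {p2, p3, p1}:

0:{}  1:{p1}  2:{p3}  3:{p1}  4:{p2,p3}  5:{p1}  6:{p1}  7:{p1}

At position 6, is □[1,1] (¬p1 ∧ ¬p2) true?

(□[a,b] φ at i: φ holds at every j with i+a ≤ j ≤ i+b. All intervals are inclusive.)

No

Check (¬p1 ∧ ¬p2) at every j in [7,7]:
  j=7: false
Fails at j=7 → formula fails.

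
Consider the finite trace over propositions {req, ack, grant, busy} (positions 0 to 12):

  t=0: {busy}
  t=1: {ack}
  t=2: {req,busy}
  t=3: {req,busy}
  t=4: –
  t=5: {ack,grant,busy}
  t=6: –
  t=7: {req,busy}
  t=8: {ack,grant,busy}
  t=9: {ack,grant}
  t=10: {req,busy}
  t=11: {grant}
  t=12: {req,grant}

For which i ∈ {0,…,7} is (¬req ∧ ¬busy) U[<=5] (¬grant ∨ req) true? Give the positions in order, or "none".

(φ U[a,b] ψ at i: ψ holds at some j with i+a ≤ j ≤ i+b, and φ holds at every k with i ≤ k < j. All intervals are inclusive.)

Evaluate at each i in [0,7]:
  i=0: ✓ (rhs at j=0)
  i=1: ✓ (rhs at j=1)
  i=2: ✓ (rhs at j=2)
  i=3: ✓ (rhs at j=3)
  i=4: ✓ (rhs at j=4)
  i=5: ✗ (lhs fails at k=5 before rhs at j=6)
  i=6: ✓ (rhs at j=6)
  i=7: ✓ (rhs at j=7)

0, 1, 2, 3, 4, 6, 7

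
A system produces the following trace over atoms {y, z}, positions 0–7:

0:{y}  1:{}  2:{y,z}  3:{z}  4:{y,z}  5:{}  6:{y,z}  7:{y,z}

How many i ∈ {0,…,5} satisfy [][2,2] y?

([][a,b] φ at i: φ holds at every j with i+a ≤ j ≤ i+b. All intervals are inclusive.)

Evaluate at each i in [0,5]:
  i=0: ✓ (all of [2,2])
  i=1: ✗ (fails at j=3)
  i=2: ✓ (all of [4,4])
  i=3: ✗ (fails at j=5)
  i=4: ✓ (all of [6,6])
  i=5: ✓ (all of [7,7])
Positions where it holds: {0, 2, 4, 5} → 4.

4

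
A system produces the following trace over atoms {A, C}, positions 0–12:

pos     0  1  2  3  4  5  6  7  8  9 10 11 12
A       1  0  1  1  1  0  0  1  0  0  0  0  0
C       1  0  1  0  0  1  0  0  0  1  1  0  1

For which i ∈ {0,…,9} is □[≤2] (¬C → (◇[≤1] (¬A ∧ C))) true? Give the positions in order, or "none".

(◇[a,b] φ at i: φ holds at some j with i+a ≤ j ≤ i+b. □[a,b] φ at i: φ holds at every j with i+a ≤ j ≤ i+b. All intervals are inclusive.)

Evaluate at each i in [0,9]:
  i=0: ✗ (fails at j=1)
  i=1: ✗ (fails at j=1)
  i=2: ✗ (fails at j=3)
  i=3: ✗ (fails at j=3)
  i=4: ✗ (fails at j=6)
  i=5: ✗ (fails at j=6)
  i=6: ✗ (fails at j=6)
  i=7: ✗ (fails at j=7)
  i=8: ✓ (all of [8,10])
  i=9: ✓ (all of [9,11])

8, 9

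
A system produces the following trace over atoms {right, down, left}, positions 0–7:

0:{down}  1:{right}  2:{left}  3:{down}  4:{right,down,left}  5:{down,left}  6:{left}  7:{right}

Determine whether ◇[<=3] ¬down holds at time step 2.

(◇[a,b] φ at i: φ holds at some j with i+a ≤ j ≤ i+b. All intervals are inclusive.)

Check ¬down at each j in [2,5]:
  j=2: true
  j=3: false
  j=4: false
  j=5: false
Found at j=2 → formula holds.

True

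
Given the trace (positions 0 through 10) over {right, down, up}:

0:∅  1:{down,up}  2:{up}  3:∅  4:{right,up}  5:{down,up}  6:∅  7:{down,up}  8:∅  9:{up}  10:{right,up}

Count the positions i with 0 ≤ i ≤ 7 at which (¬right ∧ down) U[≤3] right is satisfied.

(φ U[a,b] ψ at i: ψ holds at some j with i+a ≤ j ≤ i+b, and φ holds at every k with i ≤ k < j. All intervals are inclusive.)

1

Evaluate at each i in [0,7]:
  i=0: ✗ (no rhs in [0,3])
  i=1: ✗ (lhs fails at k=2 before rhs at j=4)
  i=2: ✗ (lhs fails at k=2 before rhs at j=4)
  i=3: ✗ (lhs fails at k=3 before rhs at j=4)
  i=4: ✓ (rhs at j=4)
  i=5: ✗ (no rhs in [5,8])
  i=6: ✗ (no rhs in [6,9])
  i=7: ✗ (lhs fails at k=8 before rhs at j=10)
Positions where it holds: {4} → 1.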